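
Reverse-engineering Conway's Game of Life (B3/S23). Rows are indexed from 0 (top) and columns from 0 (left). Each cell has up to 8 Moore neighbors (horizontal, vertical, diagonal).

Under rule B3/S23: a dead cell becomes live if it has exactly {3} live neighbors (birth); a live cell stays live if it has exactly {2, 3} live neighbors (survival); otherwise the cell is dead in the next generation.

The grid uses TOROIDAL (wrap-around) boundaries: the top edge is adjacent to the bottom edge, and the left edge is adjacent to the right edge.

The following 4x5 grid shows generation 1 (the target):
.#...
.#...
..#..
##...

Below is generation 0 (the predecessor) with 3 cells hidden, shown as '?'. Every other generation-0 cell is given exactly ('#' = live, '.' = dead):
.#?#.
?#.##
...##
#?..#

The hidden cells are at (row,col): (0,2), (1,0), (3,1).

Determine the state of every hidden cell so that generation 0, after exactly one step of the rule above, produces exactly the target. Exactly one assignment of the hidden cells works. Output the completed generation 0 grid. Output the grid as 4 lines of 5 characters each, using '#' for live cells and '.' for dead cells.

Hidden generation-0 cells (in order): (0,2), (1,0), (3,1).
A hidden cell only influences target cells in its own 3x3 neighborhood. Try each of the 2^3 = 8 assignments, step the completed generation 0 forward once under B3/S23, and compare with the target:
  (0,2)=. (1,0)=. (3,1)=. -> step gives (0,3)='#' but target has '.' -> reject
  (0,2)=. (1,0)=. (3,1)=# -> step gives (0,3)='#' but target has '.' -> reject
  (0,2)=. (1,0)=# (3,1)=. -> step gives (0,3)='#' but target has '.' -> reject
  (0,2)=. (1,0)=# (3,1)=# -> step gives (0,1)='.' but target has '#' -> reject
  (0,2)=# (1,0)=. (3,1)=. -> step reproduces the target at every cell -> ACCEPT
  (0,2)=# (1,0)=. (3,1)=# -> step gives (0,1)='.' but target has '#' -> reject
  (0,2)=# (1,0)=# (3,1)=. -> step gives (0,1)='.' but target has '#' -> reject
  (0,2)=# (1,0)=# (3,1)=# -> step gives (0,1)='.' but target has '#' -> reject
Unique solution: (0,2)=live, (1,0)=dead, (3,1)=dead.
Check: live-neighbor counts of every cell in the completed generation 0:
53445
42654
52345
33454
Applying B3/S23 to generation 0 with these counts gives:
.#...
.#...
..#..
##...
which matches the target exactly.

Answer: .###.
.#.##
...##
#...#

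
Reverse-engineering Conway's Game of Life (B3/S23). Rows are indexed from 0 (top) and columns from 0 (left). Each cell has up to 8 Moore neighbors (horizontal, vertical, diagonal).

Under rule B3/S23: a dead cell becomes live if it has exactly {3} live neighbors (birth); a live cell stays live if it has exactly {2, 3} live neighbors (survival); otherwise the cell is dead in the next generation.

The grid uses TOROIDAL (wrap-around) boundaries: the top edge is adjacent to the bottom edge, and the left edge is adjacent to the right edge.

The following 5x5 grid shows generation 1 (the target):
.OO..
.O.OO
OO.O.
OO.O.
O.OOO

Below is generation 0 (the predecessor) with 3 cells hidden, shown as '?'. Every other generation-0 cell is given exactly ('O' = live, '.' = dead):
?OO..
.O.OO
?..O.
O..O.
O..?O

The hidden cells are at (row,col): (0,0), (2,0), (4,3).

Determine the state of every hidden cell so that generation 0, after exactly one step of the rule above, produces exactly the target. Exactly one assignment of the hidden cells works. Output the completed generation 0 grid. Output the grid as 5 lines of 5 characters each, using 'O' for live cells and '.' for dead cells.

Answer: .OO..
.O.OO
O..O.
O..O.
O...O

Derivation:
Hidden generation-0 cells (in order): (0,0), (2,0), (4,3).
A hidden cell only influences target cells in its own 3x3 neighborhood. Try each of the 2^3 = 8 assignments, step the completed generation 0 forward once under B3/S23, and compare with the target:
  (0,0)=. (2,0)=. (4,3)=. -> step gives (1,0)='O' but target has '.' -> reject
  (0,0)=. (2,0)=. (4,3)=O -> step gives (0,2)='.' but target has 'O' -> reject
  (0,0)=. (2,0)=O (4,3)=. -> step reproduces the target at every cell -> ACCEPT
  (0,0)=. (2,0)=O (4,3)=O -> step gives (0,2)='.' but target has 'O' -> reject
  (0,0)=O (2,0)=. (4,3)=. -> step gives (0,1)='.' but target has 'O' -> reject
  (0,0)=O (2,0)=. (4,3)=O -> step gives (0,1)='.' but target has 'O' -> reject
  (0,0)=O (2,0)=O (4,3)=. -> step gives (0,1)='.' but target has 'O' -> reject
  (0,0)=O (2,0)=O (4,3)=O -> step gives (0,1)='.' but target has 'O' -> reject
Unique solution: (0,0)=dead, (2,0)=live, (4,3)=dead.
Check: live-neighbor counts of every cell in the completed generation 0:
53344
43533
33436
33226
34333
Applying B3/S23 to generation 0 with these counts gives:
.OO..
.O.OO
OO.O.
OO.O.
O.OOO
which matches the target exactly.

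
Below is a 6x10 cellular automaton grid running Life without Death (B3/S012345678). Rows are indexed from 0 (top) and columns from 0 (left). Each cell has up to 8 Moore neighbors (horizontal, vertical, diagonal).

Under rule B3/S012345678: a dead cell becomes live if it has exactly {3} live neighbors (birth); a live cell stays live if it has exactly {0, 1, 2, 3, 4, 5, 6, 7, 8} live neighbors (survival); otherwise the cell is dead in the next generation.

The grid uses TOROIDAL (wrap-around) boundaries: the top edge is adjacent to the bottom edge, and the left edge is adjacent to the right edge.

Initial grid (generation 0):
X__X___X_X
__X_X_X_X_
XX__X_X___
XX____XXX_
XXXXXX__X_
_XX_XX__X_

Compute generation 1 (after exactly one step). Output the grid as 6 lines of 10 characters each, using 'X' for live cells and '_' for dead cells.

Simulating step by step:
Generation 0 (given above): 29 live cells
Generation 1: 35 live cells
(generation 1 grid is the final answer)

Answer: X__X__XX_X
__X_X_X_X_
XXXXX_X_X_
XX____XXX_
XXXXXX__X_
_XX_XXXXX_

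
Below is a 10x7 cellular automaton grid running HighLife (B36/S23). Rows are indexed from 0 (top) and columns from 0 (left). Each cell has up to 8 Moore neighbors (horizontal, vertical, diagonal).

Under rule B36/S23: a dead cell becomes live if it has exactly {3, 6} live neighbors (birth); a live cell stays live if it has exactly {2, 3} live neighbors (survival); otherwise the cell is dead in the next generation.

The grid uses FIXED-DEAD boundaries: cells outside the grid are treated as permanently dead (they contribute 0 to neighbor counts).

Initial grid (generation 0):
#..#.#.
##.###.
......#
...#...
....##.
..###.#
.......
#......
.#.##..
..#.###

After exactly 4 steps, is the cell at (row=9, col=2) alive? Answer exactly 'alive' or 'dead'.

Answer: alive

Derivation:
Simulating step by step:
Generation 0 (given above): 24 live cells
Generation 1: 28 live cells
####.#.
####.##
..##.#.
....##.
..#..#.
...##..
...#...
.......
.####..
..#.##.
Generation 2: 27 live cells
#..#.##
#...###
....#..
..#..##
.....#.
..###..
...##..
....#..
.##.##.
.##.##.
Generation 3: 23 live cells
......#
...#..#
...###.
....###
..#..##
..#..#.
..#..#.
..#....
.##....
.##.##.
Generation 4: 17 live cells
.......
...#..#
...#...
.......
...#...
.#####.
.###...
..##...
.......
.###...

Cell (9,2) at generation 4: 1 -> alive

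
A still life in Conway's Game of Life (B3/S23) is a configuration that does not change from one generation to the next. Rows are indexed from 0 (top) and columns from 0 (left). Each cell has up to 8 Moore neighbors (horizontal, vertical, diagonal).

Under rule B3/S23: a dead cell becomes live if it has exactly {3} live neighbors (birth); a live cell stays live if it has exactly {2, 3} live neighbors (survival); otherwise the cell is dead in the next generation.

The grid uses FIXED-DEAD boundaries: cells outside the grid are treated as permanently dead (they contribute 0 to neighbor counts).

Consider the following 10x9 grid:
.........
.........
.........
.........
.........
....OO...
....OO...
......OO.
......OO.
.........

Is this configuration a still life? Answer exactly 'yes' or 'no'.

Answer: no

Derivation:
Compute generation 1 and compare to generation 0 (given above):
Generation 1:
.........
.........
.........
.........
.........
....OO...
....O....
.......O.
......OO.
.........
Cell (6,5) differs: gen0=1 vs gen1=0 -> NOT a still life.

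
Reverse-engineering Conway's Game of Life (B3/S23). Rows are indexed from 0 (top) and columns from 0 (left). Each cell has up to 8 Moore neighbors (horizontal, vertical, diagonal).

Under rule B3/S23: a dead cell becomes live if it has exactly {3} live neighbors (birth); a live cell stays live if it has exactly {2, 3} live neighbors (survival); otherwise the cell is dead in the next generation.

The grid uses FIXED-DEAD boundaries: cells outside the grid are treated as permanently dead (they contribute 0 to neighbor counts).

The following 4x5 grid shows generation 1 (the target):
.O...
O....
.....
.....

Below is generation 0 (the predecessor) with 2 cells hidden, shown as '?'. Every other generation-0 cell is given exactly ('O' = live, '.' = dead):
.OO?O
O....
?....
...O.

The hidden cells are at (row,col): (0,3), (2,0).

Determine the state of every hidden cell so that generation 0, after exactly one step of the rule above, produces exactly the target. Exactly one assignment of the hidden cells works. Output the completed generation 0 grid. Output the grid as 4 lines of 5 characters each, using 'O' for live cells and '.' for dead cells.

Hidden generation-0 cells (in order): (0,3), (2,0).
A hidden cell only influences target cells in its own 3x3 neighborhood. Try each of the 2^2 = 4 assignments, step the completed generation 0 forward once under B3/S23, and compare with the target:
  (0,3)=. (2,0)=. -> step gives (1,0)='.' but target has 'O' -> reject
  (0,3)=. (2,0)=O -> step reproduces the target at every cell -> ACCEPT
  (0,3)=O (2,0)=. -> step gives (0,2)='O' but target has '.' -> reject
  (0,3)=O (2,0)=O -> step gives (0,2)='O' but target has '.' -> reject
Unique solution: (0,3)=dead, (2,0)=live.
Check: live-neighbor counts of every cell in the completed generation 0:
22120
24221
12111
11101
Applying B3/S23 to generation 0 with these counts gives:
.O...
O....
.....
.....
which matches the target exactly.

Answer: .OO.O
O....
O....
...O.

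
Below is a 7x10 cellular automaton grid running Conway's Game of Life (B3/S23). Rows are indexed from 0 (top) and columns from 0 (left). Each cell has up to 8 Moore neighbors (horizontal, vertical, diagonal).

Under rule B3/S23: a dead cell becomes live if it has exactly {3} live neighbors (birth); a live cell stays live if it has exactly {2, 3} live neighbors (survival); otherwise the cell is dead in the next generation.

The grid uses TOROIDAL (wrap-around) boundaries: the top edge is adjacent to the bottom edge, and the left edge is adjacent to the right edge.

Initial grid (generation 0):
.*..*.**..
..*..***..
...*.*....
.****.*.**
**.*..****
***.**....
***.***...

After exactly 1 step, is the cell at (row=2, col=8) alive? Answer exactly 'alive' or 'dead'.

Simulating step by step:
Generation 0 (given above): 35 live cells
Generation 1: 12 live cells
*...*.....
..**...*..
.*......*.
.*....*...
......*...
........*.
.......*..

Cell (2,8) at generation 1: 1 -> alive

Answer: alive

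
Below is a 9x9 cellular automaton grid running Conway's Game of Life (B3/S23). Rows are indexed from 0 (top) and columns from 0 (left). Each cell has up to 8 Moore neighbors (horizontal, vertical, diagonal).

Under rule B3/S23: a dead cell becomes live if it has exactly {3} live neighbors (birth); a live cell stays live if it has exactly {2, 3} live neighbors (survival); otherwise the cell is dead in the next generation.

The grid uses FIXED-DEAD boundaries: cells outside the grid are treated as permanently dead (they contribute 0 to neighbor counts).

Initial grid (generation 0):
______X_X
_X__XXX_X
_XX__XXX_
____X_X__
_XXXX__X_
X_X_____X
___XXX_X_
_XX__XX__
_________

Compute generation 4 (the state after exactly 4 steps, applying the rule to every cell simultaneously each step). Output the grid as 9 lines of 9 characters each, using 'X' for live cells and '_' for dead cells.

Answer: _________
_________
____XX___
___X_____
___X_XXXX
__X___X_X
_X__XX___
__XXX____
___X_____

Derivation:
Simulating step by step:
Generation 0 (given above): 30 live cells
Generation 1: 26 live cells
______X__
_XX_X___X
_XXX_____
____X____
_XX_XX_X_
_____XXXX
___XXX_X_
__XX_XX__
_________
Generation 2: 18 live cells
_________
_X_______
_X__X____
____XX___
___XX__XX
__X_____X
__XX____X
__XX_XX__
_________
Generation 3: 17 live cells
_________
_________
____XX___
_____X___
___XXX_XX
__X_X___X
_X__X__X_
__XXX____
_________
Generation 4: 18 live cells
(generation 4 grid is the final answer)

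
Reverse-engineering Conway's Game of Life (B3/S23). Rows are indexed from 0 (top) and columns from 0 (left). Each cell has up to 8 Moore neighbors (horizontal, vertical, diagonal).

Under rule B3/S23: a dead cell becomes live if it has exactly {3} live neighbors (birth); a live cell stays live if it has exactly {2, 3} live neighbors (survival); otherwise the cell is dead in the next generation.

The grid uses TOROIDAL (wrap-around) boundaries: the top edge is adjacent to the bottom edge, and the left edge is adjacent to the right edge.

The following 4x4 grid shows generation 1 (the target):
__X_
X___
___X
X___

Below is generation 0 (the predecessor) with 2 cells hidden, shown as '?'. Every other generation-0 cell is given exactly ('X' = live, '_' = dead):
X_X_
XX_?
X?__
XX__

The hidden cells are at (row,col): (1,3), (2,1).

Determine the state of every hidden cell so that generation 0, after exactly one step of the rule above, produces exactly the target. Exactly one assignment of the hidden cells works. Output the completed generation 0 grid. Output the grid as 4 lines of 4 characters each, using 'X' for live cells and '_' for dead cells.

Answer: X_X_
XX__
X___
XX__

Derivation:
Hidden generation-0 cells (in order): (1,3), (2,1).
A hidden cell only influences target cells in its own 3x3 neighborhood. Try each of the 2^2 = 4 assignments, step the completed generation 0 forward once under B3/S23, and compare with the target:
  (1,3)=_ (2,1)=_ -> step reproduces the target at every cell -> ACCEPT
  (1,3)=_ (2,1)=X -> step gives (1,0)='_' but target has 'X' -> reject
  (1,3)=X (2,1)=_ -> step gives (1,0)='_' but target has 'X' -> reject
  (1,3)=X (2,1)=X -> step gives (1,0)='_' but target has 'X' -> reject
Unique solution: (1,3)=dead, (2,1)=dead.
Check: live-neighbor counts of every cell in the completed generation 0:
4624
3424
4523
3424
Applying B3/S23 to generation 0 with these counts gives:
__X_
X___
___X
X___
which matches the target exactly.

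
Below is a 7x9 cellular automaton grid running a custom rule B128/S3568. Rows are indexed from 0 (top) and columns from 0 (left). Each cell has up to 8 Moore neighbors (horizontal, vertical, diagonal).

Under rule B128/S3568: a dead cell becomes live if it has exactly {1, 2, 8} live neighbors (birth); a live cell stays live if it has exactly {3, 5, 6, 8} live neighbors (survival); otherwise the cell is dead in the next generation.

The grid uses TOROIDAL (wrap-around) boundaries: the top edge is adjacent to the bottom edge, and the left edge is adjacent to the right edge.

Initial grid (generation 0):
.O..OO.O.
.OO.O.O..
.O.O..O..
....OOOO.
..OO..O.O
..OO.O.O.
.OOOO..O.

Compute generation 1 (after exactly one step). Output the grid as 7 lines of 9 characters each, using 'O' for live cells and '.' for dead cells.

Simulating step by step:
Generation 0 (given above): 28 live cells
Generation 1: 25 live cells
(generation 1 grid is the final answer)

Answer: ........O
.O..O.O.O
O..O....O
OO..O...O
OOO...O..
O.OO...O.
OOOOO....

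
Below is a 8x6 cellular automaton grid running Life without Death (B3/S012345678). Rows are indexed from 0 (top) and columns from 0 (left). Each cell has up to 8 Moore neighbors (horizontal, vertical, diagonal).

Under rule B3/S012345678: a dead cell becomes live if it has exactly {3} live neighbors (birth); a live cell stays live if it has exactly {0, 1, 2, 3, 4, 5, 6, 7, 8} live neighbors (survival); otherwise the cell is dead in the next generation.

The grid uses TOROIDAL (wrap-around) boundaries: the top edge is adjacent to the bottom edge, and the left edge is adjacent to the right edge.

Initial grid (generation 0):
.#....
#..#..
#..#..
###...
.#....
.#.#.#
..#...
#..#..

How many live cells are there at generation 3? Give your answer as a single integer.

Simulating step by step:
Generation 0 (given above): 15 live cells
Generation 1: 27 live cells
###...
####..
#..#.#
###...
.#....
##.#.#
#####.
####..
Generation 2: 33 live cells
###..#
#####.
#..###
###..#
.#...#
##.#.#
#####.
#####.
Generation 3: 34 live cells
###..#
#####.
#..###
####.#
.#...#
##.#.#
#####.
#####.
Population at generation 3: 34

Answer: 34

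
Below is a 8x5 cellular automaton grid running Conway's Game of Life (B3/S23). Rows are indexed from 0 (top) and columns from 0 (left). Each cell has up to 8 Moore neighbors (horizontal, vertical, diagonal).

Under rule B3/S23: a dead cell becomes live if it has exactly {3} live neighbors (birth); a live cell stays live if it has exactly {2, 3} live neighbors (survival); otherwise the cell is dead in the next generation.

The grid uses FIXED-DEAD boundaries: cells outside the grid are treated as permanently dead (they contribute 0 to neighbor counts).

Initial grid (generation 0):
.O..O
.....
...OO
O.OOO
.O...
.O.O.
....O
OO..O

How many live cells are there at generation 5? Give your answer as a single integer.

Answer: 15

Derivation:
Simulating step by step:
Generation 0 (given above): 15 live cells
Generation 1: 16 live cells
.....
...OO
..O.O
.OO.O
OO..O
..O..
OOOOO
.....
Generation 2: 16 live cells
.....
...OO
.OO.O
O.O.O
O....
....O
.OOO.
.OOO.
Generation 3: 17 live cells
.....
..OOO
.OO.O
O.O..
.O.O.
.OOO.
.O..O
.O.O.
Generation 4: 16 live cells
...O.
.OO.O
....O
O....
O..O.
OO.OO
OO..O
..O..
Generation 5: 15 live cells
..OO.
..O.O
.O.O.
.....
O.OOO
...OO
O...O
.O...
Population at generation 5: 15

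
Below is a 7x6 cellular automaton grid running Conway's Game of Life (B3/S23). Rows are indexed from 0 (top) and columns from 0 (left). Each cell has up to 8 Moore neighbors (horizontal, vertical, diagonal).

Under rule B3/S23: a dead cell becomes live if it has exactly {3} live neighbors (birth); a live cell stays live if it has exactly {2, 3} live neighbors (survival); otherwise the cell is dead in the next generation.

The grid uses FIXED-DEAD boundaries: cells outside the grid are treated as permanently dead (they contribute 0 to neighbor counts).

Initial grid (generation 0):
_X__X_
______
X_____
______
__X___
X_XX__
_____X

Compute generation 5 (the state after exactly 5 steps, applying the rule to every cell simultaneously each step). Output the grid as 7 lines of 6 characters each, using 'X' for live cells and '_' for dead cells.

Answer: ______
______
______
__X___
_X_X__
_X_X__
__X___

Derivation:
Simulating step by step:
Generation 0 (given above): 8 live cells
Generation 1: 6 live cells
______
______
______
______
_XXX__
_XXX__
______
Generation 2: 6 live cells
______
______
______
__X___
_X_X__
_X_X__
__X___
Generation 3: 6 live cells
______
______
______
__X___
_X_X__
_X_X__
__X___
Generation 4: 6 live cells
______
______
______
__X___
_X_X__
_X_X__
__X___
Generation 5: 6 live cells
(generation 5 grid is the final answer)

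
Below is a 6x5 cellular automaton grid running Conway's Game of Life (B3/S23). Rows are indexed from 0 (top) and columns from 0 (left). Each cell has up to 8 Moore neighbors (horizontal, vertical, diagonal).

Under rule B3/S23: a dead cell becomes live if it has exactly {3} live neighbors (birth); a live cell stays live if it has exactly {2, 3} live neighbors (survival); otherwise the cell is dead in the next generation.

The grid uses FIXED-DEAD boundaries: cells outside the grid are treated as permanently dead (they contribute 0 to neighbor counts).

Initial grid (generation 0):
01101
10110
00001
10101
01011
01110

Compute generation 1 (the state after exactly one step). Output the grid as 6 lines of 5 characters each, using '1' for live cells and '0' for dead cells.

Answer: 01100
00101
00101
01101
10001
01011

Derivation:
Simulating step by step:
Generation 0 (given above): 16 live cells
Generation 1: 14 live cells
(generation 1 grid is the final answer)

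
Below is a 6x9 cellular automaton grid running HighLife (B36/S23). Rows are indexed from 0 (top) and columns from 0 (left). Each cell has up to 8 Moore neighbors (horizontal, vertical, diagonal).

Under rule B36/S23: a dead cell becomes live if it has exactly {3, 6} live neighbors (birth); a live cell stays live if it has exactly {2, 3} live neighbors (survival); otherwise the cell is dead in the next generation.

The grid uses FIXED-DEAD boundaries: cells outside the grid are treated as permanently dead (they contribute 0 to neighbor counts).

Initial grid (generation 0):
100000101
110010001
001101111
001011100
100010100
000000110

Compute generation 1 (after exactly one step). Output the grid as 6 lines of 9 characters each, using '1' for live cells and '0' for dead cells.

Answer: 110000010
111110011
001000001
011000000
000111000
000001110

Derivation:
Simulating step by step:
Generation 0 (given above): 22 live cells
Generation 1: 20 live cells
(generation 1 grid is the final answer)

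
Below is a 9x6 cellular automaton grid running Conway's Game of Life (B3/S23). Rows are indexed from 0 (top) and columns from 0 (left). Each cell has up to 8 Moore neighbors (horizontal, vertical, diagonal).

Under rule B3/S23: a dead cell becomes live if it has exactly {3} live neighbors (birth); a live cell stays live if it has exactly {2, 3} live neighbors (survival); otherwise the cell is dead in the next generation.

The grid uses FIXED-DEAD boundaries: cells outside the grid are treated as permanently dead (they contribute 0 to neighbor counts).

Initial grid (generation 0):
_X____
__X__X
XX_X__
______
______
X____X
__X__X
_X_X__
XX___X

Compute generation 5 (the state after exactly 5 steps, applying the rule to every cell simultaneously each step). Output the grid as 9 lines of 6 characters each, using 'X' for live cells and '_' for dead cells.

Answer: ______
_XX___
_XX___
______
______
_XX___
X__X__
_XX___
______

Derivation:
Simulating step by step:
Generation 0 (given above): 15 live cells
Generation 1: 13 live cells
______
X_X___
_XX___
______
______
______
_XX_X_
XX__X_
XXX___
Generation 2: 9 live cells
______
__X___
_XX___
______
______
______
XXXX__
______
X_X___
Generation 3: 10 live cells
______
_XX___
_XX___
______
______
_XX___
_XX___
X__X__
______
Generation 4: 10 live cells
______
_XX___
_XX___
______
______
_XX___
X__X__
_XX___
______
Generation 5: 10 live cells
(generation 5 grid is the final answer)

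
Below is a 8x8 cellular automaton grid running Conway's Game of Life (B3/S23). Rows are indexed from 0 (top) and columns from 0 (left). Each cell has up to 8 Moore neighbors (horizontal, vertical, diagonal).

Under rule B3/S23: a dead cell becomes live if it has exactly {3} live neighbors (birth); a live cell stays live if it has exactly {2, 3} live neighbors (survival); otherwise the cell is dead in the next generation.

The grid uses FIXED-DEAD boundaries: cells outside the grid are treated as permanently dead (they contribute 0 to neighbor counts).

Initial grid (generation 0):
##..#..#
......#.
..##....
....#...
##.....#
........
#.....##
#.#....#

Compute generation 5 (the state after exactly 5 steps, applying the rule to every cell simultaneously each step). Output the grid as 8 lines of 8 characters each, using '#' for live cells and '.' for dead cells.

Simulating step by step:
Generation 0 (given above): 17 live cells
Generation 1: 17 live cells
........
.###....
...#....
.###....
........
##....##
.#....##
.#....##
Generation 2: 16 live cells
..#.....
..##....
....#...
..##....
#.......
##....##
.##..#..
......##
Generation 3: 16 live cells
..##....
..##....
....#...
...#....
#.#.....
#.#...#.
###..#..
......#.
Generation 4: 17 live cells
..##....
..#.#...
..#.#...
...#....
..##....
#.##....
#.#..##.
.#......
Generation 5: 15 live cells
(generation 5 grid is the final answer)

Answer: ..##....
.##.#...
..#.#...
....#...
.#..#...
....#...
#.##....
.#......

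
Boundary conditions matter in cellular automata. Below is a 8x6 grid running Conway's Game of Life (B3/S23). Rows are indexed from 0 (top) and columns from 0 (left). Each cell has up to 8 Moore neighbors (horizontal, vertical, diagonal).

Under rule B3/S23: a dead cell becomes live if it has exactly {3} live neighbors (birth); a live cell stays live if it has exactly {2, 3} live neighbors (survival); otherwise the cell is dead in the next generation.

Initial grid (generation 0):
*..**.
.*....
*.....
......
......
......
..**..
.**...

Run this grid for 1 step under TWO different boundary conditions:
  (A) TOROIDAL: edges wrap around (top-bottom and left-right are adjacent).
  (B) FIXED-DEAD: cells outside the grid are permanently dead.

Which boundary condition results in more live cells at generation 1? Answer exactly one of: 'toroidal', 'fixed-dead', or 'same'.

Under TOROIDAL boundary, generation 1:
*..*..
**...*
......
......
......
......
.***..
.*..*.
Population = 10

Under FIXED-DEAD boundary, generation 1:
......
**....
......
......
......
......
.***..
.***..
Population = 8

Comparison: toroidal=10, fixed-dead=8 -> toroidal

Answer: toroidal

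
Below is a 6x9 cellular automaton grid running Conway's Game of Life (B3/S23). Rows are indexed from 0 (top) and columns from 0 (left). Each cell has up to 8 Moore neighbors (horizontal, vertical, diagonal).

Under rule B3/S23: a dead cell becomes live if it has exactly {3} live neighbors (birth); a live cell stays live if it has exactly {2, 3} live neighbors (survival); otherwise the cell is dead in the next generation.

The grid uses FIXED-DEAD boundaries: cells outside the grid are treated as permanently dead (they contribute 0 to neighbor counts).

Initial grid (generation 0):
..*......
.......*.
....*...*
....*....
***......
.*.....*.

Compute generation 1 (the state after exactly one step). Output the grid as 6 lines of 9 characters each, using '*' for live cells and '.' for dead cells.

Answer: .........
.........
.........
.*.*.....
***......
***......

Derivation:
Simulating step by step:
Generation 0 (given above): 10 live cells
Generation 1: 8 live cells
(generation 1 grid is the final answer)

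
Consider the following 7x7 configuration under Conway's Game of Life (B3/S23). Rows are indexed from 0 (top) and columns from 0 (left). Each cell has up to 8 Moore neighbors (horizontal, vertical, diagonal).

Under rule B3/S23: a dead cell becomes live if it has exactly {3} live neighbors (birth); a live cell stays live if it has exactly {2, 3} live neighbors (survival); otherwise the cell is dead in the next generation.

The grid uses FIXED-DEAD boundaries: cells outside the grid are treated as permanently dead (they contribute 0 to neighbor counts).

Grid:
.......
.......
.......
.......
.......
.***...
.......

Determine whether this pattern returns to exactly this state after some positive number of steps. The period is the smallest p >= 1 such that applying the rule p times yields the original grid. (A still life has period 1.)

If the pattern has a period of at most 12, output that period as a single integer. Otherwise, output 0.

Simulating and comparing each generation to the original:
Gen 0 (original, given above): 3 live cells
Gen 1: 3 live cells, differs from original
Gen 2: 3 live cells, MATCHES original -> period = 2

Answer: 2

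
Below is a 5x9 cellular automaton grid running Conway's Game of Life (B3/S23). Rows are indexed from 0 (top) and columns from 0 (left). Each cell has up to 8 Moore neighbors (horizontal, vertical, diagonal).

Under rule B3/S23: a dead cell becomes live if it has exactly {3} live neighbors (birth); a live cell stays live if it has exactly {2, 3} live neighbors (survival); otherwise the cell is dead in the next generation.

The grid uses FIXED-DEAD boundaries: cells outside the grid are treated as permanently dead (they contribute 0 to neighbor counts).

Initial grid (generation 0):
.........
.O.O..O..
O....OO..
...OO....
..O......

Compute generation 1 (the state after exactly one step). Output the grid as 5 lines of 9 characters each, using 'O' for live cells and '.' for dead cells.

Answer: .........
.....OO..
..OO.OO..
...OOO...
...O.....

Derivation:
Simulating step by step:
Generation 0 (given above): 9 live cells
Generation 1: 10 live cells
(generation 1 grid is the final answer)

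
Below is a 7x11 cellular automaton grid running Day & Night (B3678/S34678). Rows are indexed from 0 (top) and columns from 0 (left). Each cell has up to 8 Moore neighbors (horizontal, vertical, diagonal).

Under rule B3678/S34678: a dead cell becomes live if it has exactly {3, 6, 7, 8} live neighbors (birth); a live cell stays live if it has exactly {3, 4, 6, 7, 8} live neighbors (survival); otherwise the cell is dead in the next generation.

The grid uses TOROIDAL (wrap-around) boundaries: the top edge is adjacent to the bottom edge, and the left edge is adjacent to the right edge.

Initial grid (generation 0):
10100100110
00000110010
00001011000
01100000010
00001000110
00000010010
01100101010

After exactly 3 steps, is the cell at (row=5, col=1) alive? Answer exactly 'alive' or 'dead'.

Simulating step by step:
Generation 0 (given above): 24 live cells
Generation 1: 23 live cells
00001101110
00001110001
00000010100
00010101000
00000000111
00000101011
01000000010
Generation 2: 22 live cells
00001100111
00001010000
00000010000
00000011000
00001001111
10000000001
00001101110
Generation 3: 28 live cells
00011000110
00000001010
00000010000
00000111010
10000011111
00001110111
10001110100

Cell (5,1) at generation 3: 0 -> dead

Answer: dead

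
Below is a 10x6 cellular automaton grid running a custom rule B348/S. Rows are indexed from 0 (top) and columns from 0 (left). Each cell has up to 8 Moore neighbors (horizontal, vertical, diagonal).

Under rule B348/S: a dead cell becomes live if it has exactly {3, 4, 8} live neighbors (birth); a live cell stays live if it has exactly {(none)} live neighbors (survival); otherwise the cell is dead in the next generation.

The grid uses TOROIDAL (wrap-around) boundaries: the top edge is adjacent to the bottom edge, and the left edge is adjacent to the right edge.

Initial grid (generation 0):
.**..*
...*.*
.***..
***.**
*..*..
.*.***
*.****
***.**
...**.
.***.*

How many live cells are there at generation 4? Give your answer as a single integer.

Simulating step by step:
Generation 0 (given above): 35 live cells
Generation 1: 6 live cells
...*..
**..*.
.....*
......
......
......
......
......
......
*.....
Generation 2: 5 live cells
**...*
.....*
*.....
......
......
......
......
......
......
......
Generation 3: 2 live cells
......
.*....
......
......
......
......
......
......
......
*.....
Generation 4: 0 live cells
......
......
......
......
......
......
......
......
......
......
Population at generation 4: 0

Answer: 0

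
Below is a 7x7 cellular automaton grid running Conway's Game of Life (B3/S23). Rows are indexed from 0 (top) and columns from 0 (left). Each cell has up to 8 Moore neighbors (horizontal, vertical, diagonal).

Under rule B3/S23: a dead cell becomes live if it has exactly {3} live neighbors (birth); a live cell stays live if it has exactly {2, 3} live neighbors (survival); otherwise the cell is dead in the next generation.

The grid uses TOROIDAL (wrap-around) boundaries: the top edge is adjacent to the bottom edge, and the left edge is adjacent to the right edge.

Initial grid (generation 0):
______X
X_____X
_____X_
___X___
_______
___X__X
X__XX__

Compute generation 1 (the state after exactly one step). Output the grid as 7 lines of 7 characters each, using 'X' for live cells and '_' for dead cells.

Simulating step by step:
Generation 0 (given above): 10 live cells
Generation 1: 13 live cells
(generation 1 grid is the final answer)

Answer: _____XX
X____XX
______X
_______
_______
___XX__
X__XXXX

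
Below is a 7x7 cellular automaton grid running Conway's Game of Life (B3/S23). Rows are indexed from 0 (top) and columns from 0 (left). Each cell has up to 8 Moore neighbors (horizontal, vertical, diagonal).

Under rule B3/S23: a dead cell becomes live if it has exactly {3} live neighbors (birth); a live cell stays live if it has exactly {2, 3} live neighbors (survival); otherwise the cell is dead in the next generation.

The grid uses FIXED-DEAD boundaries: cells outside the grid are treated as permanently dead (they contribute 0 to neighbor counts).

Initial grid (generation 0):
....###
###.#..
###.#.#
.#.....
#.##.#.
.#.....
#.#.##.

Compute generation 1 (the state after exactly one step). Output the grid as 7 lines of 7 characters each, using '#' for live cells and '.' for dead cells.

Answer: .#.###.
#.#.#.#
.....#.
....##.
#.#....
#....#.
.#.....

Derivation:
Simulating step by step:
Generation 0 (given above): 22 live cells
Generation 1: 16 live cells
(generation 1 grid is the final answer)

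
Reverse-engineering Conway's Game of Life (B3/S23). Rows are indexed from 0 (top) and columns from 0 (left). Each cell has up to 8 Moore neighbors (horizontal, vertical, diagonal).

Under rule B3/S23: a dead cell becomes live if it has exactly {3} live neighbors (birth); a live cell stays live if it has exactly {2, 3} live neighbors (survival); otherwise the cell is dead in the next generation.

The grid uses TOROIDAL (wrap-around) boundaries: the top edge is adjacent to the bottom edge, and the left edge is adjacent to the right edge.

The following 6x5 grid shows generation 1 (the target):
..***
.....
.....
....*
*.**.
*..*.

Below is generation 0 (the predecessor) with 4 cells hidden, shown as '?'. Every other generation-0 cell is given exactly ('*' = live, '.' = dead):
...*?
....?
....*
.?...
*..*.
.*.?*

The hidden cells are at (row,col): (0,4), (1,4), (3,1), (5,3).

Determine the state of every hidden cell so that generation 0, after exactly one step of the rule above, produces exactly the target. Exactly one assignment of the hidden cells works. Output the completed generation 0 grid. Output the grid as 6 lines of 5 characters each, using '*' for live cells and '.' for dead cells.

Hidden generation-0 cells (in order): (0,4), (1,4), (3,1), (5,3).
A hidden cell only influences target cells in its own 3x3 neighborhood. Try each of the 2^4 = 16 assignments, step the completed generation 0 forward once under B3/S23, and compare with the target:
  (0,4)=. (1,4)=. (3,1)=. (5,3)=. -> step gives (0,2)='.' but target has '*' -> reject
  (0,4)=. (1,4)=. (3,1)=. (5,3)=* -> step reproduces the target at every cell -> ACCEPT
  (0,4)=. (1,4)=. (3,1)=* (5,3)=. -> step gives (0,2)='.' but target has '*' -> reject
  (0,4)=. (1,4)=. (3,1)=* (5,3)=* -> step gives (3,0)='*' but target has '.' -> reject
  (0,4)=. (1,4)=* (3,1)=. (5,3)=. -> step gives (0,0)='*' but target has '.' -> reject
  (0,4)=. (1,4)=* (3,1)=. (5,3)=* -> step gives (0,0)='*' but target has '.' -> reject
  (0,4)=. (1,4)=* (3,1)=* (5,3)=. -> step gives (0,0)='*' but target has '.' -> reject
  (0,4)=. (1,4)=* (3,1)=* (5,3)=* -> step gives (0,0)='*' but target has '.' -> reject
  (0,4)=* (1,4)=. (3,1)=. (5,3)=. -> step gives (0,0)='*' but target has '.' -> reject
  (0,4)=* (1,4)=. (3,1)=. (5,3)=* -> step gives (0,0)='*' but target has '.' -> reject
  (0,4)=* (1,4)=. (3,1)=* (5,3)=. -> step gives (0,0)='*' but target has '.' -> reject
  (0,4)=* (1,4)=. (3,1)=* (5,3)=* -> step gives (0,0)='*' but target has '.' -> reject
  (0,4)=* (1,4)=* (3,1)=. (5,3)=. -> step gives (0,2)='.' but target has '*' -> reject
  (0,4)=* (1,4)=* (3,1)=. (5,3)=* -> step gives (0,3)='.' but target has '*' -> reject
  (0,4)=* (1,4)=* (3,1)=* (5,3)=. -> step gives (0,2)='.' but target has '*' -> reject
  (0,4)=* (1,4)=* (3,1)=* (5,3)=* -> step gives (0,3)='.' but target has '*' -> reject
Unique solution: (0,4)=dead, (1,4)=dead, (3,1)=dead, (5,3)=live.
Check: live-neighbor counts of every cell in the completed generation 0:
21323
10122
10010
21123
22324
31434
Applying B3/S23 to generation 0 with these counts gives:
..***
.....
.....
....*
*.**.
*..*.
which matches the target exactly.

Answer: ...*.
.....
....*
.....
*..*.
.*.**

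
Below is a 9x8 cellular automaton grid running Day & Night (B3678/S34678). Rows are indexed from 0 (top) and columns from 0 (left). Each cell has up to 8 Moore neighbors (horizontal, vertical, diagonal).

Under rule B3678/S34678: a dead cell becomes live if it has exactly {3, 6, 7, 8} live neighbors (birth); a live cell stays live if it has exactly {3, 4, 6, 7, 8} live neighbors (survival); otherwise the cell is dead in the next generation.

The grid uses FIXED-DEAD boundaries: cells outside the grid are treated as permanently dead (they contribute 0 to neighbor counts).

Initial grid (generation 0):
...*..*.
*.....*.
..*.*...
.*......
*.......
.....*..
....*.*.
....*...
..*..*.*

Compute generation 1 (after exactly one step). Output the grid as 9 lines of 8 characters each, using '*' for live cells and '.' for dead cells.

Answer: ........
...*.*..
.*......
........
........
........
........
...*..*.
........

Derivation:
Simulating step by step:
Generation 0 (given above): 15 live cells
Generation 1: 5 live cells
(generation 1 grid is the final answer)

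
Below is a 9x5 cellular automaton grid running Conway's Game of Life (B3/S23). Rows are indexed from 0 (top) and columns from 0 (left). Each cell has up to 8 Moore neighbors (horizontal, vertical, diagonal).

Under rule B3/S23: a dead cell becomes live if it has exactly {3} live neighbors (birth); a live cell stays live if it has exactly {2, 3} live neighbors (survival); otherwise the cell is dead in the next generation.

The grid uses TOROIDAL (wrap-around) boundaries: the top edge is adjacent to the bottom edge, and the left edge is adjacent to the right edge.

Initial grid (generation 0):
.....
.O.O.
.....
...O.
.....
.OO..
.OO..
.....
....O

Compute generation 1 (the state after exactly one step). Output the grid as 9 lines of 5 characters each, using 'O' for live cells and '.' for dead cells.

Simulating step by step:
Generation 0 (given above): 8 live cells
Generation 1: 6 live cells
(generation 1 grid is the final answer)

Answer: .....
.....
..O..
.....
..O..
.OO..
.OO..
.....
.....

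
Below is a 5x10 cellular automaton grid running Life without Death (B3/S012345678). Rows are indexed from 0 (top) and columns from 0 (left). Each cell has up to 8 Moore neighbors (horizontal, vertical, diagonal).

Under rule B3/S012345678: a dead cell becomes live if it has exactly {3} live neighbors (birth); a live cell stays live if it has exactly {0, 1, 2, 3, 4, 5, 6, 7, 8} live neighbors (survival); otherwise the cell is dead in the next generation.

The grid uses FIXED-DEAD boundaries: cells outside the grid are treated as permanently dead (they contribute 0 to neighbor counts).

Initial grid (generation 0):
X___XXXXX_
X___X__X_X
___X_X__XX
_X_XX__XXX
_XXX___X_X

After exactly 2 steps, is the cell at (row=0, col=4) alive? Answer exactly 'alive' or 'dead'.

Simulating step by step:
Generation 0 (given above): 25 live cells
Generation 1: 30 live cells
X___XXXXX_
X__XX__X_X
__XX_XX_XX
_X_XX_XXXX
_XXXX__X_X
Generation 2: 36 live cells
X__XXXXXX_
XXXXX__X_X
_XXX_XX_XX
_X_XX_XXXX
_XXXXXXX_X

Cell (0,4) at generation 2: 1 -> alive

Answer: alive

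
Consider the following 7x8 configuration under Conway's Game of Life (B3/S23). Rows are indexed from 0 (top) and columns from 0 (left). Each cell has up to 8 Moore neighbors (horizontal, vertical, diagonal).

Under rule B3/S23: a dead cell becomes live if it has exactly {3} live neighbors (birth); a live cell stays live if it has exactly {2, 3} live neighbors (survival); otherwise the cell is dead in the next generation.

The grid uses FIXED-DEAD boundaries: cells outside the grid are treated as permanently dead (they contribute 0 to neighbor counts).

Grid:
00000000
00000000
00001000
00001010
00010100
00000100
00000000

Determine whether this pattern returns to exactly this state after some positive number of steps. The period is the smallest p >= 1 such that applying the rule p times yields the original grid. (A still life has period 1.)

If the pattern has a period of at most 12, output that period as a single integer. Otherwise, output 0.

Simulating and comparing each generation to the original:
Gen 0 (original, given above): 6 live cells
Gen 1: 6 live cells, differs from original
Gen 2: 6 live cells, MATCHES original -> period = 2

Answer: 2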